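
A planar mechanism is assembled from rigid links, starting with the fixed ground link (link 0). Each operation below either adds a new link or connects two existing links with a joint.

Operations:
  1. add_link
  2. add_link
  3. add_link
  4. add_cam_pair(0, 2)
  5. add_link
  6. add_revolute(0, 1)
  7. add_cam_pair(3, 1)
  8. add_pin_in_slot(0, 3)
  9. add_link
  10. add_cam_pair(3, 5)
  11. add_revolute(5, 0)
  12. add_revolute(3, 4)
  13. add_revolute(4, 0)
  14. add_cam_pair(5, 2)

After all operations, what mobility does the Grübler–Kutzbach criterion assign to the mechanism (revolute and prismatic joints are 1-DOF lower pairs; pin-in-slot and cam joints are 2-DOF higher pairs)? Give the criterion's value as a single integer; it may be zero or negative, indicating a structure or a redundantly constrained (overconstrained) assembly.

M = 2

link 0 = ground. State L|J1|J2 = 1|0|0
+link1  2|0|0
+link2  3|0|0
+link3  4|0|0
C(0,2) f=2→J2  4|0|1
+link4  5|0|1
R(0,1) f=1→J1  5|1|1
C(3,1) f=2→J2  5|1|2
PS(0,3) f=2→J2  5|1|3
+link5  6|1|3
C(3,5) f=2→J2  6|1|4
R(5,0) f=1→J1  6|2|4
R(3,4) f=1→J1  6|3|4
R(4,0) f=1→J1  6|4|4
C(5,2) f=2→J2  6|4|5
M = 3(6−1)−2·4−5 = 15−8−5 = 2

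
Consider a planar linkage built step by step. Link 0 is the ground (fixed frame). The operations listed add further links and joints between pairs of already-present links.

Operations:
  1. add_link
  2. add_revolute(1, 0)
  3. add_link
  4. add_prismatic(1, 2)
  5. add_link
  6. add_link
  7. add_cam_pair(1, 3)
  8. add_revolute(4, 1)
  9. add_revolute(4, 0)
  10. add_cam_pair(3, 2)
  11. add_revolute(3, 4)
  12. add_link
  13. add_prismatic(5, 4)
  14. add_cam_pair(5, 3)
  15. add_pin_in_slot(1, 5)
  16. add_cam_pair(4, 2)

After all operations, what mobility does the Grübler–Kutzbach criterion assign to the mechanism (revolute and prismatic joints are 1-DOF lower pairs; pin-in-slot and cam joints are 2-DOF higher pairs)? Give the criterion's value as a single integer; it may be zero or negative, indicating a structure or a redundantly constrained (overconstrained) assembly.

M = -2

[1;0;0] (link 0 is ground)
L+ [2;0;0]
R(1,0)∈J1 [2;1;0]
L+ [3;1;0]
P(1,2)∈J1 [3;2;0]
L+ [4;2;0]
L+ [5;2;0]
C(1,3)∈J2 [5;2;1]
R(4,1)∈J1 [5;3;1]
R(4,0)∈J1 [5;4;1]
C(3,2)∈J2 [5;4;2]
R(3,4)∈J1 [5;5;2]
L+ [6;5;2]
P(5,4)∈J1 [6;6;2]
C(5,3)∈J2 [6;6;3]
PS(1,5)∈J2 [6;6;4]
C(4,2)∈J2 [6;6;5]
mobility = 15 − 12 − 5 = -2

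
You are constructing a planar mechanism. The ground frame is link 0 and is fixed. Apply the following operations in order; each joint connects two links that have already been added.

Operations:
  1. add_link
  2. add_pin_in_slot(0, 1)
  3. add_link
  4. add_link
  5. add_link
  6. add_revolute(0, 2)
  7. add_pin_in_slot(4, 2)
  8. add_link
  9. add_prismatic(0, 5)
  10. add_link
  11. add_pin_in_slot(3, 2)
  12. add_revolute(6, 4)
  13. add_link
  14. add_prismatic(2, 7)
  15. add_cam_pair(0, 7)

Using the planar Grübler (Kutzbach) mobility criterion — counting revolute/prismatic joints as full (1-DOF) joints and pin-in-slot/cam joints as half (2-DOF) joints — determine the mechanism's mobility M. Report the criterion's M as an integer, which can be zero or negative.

M = 9

link 0 = ground. State L|J1|J2 = 1|0|0
+link1  2|0|0
PS(0,1) f=2→J2  2|0|1
+link2  3|0|1
+link3  4|0|1
+link4  5|0|1
R(0,2) f=1→J1  5|1|1
PS(4,2) f=2→J2  5|1|2
+link5  6|1|2
P(0,5) f=1→J1  6|2|2
+link6  7|2|2
PS(3,2) f=2→J2  7|2|3
R(6,4) f=1→J1  7|3|3
+link7  8|3|3
P(2,7) f=1→J1  8|4|3
C(0,7) f=2→J2  8|4|4
M = 3(8−1)−2·4−4 = 21−8−4 = 9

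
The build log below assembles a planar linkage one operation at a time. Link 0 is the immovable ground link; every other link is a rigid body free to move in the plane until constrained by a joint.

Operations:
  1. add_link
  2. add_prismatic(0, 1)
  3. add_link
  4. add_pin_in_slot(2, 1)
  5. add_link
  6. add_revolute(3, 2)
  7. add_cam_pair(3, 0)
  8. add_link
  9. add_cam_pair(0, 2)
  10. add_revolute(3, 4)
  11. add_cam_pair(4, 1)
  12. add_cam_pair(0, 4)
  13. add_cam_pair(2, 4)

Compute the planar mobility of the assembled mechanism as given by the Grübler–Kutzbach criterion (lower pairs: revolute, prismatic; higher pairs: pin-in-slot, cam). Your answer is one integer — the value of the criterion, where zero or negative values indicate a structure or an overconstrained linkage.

ground; <1,0,0>
#1 <2,0,0>
P:0↔1 J1 <2,1,0>
#2 <3,1,0>
PS:2↔1 J2 <3,1,1>
#3 <4,1,1>
R:3↔2 J1 <4,2,1>
C:3↔0 J2 <4,2,2>
#4 <5,2,2>
C:0↔2 J2 <5,2,3>
R:3↔4 J1 <5,3,3>
C:4↔1 J2 <5,3,4>
C:0↔4 J2 <5,3,5>
C:2↔4 J2 <5,3,6>
3×4 − 2×3 − 1×6 = 0

M = 0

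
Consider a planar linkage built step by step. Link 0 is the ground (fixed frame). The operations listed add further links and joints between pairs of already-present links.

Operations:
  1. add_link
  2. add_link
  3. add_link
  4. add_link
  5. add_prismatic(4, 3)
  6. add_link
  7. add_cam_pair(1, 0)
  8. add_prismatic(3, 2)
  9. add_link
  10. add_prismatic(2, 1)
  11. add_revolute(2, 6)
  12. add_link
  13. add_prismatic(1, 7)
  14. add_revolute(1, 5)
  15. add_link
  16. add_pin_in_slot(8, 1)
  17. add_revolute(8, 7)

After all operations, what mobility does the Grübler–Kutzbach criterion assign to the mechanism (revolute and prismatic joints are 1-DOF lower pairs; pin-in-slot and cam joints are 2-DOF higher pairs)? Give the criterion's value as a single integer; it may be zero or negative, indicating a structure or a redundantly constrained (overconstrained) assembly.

[1;0;0] (link 0 is ground)
L+ [2;0;0]
L+ [3;0;0]
L+ [4;0;0]
L+ [5;0;0]
P(4,3)∈J1 [5;1;0]
L+ [6;1;0]
C(1,0)∈J2 [6;1;1]
P(3,2)∈J1 [6;2;1]
L+ [7;2;1]
P(2,1)∈J1 [7;3;1]
R(2,6)∈J1 [7;4;1]
L+ [8;4;1]
P(1,7)∈J1 [8;5;1]
R(1,5)∈J1 [8;6;1]
L+ [9;6;1]
PS(8,1)∈J2 [9;6;2]
R(8,7)∈J1 [9;7;2]
mobility = 24 − 14 − 2 = 8

M = 8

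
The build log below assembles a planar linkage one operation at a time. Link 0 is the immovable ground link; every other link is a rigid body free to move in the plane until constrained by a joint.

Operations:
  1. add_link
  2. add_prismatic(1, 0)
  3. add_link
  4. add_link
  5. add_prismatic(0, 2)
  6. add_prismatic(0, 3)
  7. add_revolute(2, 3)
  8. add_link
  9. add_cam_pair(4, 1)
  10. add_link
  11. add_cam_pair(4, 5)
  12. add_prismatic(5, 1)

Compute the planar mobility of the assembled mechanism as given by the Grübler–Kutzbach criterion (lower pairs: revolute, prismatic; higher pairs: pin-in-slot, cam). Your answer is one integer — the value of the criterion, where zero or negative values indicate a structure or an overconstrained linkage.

M = 3

[1;0;0] (link 0 is ground)
L+ [2;0;0]
P(1,0)∈J1 [2;1;0]
L+ [3;1;0]
L+ [4;1;0]
P(0,2)∈J1 [4;2;0]
P(0,3)∈J1 [4;3;0]
R(2,3)∈J1 [4;4;0]
L+ [5;4;0]
C(4,1)∈J2 [5;4;1]
L+ [6;4;1]
C(4,5)∈J2 [6;4;2]
P(5,1)∈J1 [6;5;2]
mobility = 15 − 10 − 2 = 3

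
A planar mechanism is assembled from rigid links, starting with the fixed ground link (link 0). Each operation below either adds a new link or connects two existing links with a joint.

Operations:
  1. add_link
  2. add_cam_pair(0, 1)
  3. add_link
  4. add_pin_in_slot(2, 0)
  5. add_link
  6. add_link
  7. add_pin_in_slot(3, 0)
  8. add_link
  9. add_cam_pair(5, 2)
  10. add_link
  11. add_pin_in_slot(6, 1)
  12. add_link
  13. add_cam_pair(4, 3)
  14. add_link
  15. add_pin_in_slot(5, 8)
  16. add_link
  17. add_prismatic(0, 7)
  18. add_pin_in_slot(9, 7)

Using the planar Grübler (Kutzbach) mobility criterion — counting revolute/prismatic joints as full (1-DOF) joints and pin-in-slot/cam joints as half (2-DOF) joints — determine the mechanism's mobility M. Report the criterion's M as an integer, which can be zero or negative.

[1;0;0] (link 0 is ground)
L+ [2;0;0]
C(0,1)∈J2 [2;0;1]
L+ [3;0;1]
PS(2,0)∈J2 [3;0;2]
L+ [4;0;2]
L+ [5;0;2]
PS(3,0)∈J2 [5;0;3]
L+ [6;0;3]
C(5,2)∈J2 [6;0;4]
L+ [7;0;4]
PS(6,1)∈J2 [7;0;5]
L+ [8;0;5]
C(4,3)∈J2 [8;0;6]
L+ [9;0;6]
PS(5,8)∈J2 [9;0;7]
L+ [10;0;7]
P(0,7)∈J1 [10;1;7]
PS(9,7)∈J2 [10;1;8]
mobility = 27 − 2 − 8 = 17

M = 17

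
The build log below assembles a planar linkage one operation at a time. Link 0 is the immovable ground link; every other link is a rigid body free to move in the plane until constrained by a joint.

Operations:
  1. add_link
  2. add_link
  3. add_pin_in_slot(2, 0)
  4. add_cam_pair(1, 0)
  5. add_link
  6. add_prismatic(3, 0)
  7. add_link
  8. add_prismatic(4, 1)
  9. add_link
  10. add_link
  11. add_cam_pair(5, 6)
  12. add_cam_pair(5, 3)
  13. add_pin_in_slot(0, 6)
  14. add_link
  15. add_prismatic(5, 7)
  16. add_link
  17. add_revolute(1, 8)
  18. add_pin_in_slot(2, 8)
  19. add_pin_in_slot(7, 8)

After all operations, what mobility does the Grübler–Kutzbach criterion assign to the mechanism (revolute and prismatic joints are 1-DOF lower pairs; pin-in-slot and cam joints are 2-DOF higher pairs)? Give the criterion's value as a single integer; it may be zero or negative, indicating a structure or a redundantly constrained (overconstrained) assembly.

M = 9

L=1 J1=0 J2=0
add link → L=2 J1=0 J2=0
add link → L=3 J1=0 J2=0
PS@2,0 dof=2 J2 → L=3 J1=0 J2=1
C@1,0 dof=2 J2 → L=3 J1=0 J2=2
add link → L=4 J1=0 J2=2
P@3,0 dof=1 J1 → L=4 J1=1 J2=2
add link → L=5 J1=1 J2=2
P@4,1 dof=1 J1 → L=5 J1=2 J2=2
add link → L=6 J1=2 J2=2
add link → L=7 J1=2 J2=2
C@5,6 dof=2 J2 → L=7 J1=2 J2=3
C@5,3 dof=2 J2 → L=7 J1=2 J2=4
PS@0,6 dof=2 J2 → L=7 J1=2 J2=5
add link → L=8 J1=2 J2=5
P@5,7 dof=1 J1 → L=8 J1=3 J2=5
add link → L=9 J1=3 J2=5
R@1,8 dof=1 J1 → L=9 J1=4 J2=5
PS@2,8 dof=2 J2 → L=9 J1=4 J2=6
PS@7,8 dof=2 J2 → L=9 J1=4 J2=7
M=3(L−1)−2J1−J2=3·8−2·4−7=9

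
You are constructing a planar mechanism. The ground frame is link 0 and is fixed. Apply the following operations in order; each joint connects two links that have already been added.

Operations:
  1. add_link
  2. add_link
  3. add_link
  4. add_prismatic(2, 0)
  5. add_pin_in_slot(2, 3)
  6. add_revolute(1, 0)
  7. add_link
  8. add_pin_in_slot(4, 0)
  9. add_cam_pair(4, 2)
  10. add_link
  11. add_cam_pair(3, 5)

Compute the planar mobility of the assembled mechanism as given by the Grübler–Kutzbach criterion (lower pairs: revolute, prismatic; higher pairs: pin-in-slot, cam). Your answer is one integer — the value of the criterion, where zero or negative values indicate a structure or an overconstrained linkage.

link 0 = ground. State L|J1|J2 = 1|0|0
+link1  2|0|0
+link2  3|0|0
+link3  4|0|0
P(2,0) f=1→J1  4|1|0
PS(2,3) f=2→J2  4|1|1
R(1,0) f=1→J1  4|2|1
+link4  5|2|1
PS(4,0) f=2→J2  5|2|2
C(4,2) f=2→J2  5|2|3
+link5  6|2|3
C(3,5) f=2→J2  6|2|4
M = 3(6−1)−2·2−4 = 15−4−4 = 7

M = 7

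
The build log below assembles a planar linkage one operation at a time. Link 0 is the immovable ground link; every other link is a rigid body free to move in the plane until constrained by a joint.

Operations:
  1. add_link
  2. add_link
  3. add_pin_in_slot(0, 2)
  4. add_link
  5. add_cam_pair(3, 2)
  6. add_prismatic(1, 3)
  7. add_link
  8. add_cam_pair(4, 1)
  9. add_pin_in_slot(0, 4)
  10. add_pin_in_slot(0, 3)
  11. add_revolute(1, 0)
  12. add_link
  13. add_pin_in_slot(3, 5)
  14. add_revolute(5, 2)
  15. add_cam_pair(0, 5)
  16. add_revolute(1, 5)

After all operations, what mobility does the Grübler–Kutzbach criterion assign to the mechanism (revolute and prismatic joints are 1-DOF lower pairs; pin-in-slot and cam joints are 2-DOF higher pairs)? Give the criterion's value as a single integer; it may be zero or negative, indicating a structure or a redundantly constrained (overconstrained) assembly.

M = 0

(L,J1,J2)=(1,0,0); link0 fixed
link1: (2,0,0)
link2: (3,0,0)
PS 0-2 [J2]: (3,0,1)
link3: (4,0,1)
C 3-2 [J2]: (4,0,2)
P 1-3 [J1]: (4,1,2)
link4: (5,1,2)
C 4-1 [J2]: (5,1,3)
PS 0-4 [J2]: (5,1,4)
PS 0-3 [J2]: (5,1,5)
R 1-0 [J1]: (5,2,5)
link5: (6,2,5)
PS 3-5 [J2]: (6,2,6)
R 5-2 [J1]: (6,3,6)
C 0-5 [J2]: (6,3,7)
R 1-5 [J1]: (6,4,7)
Grübler: 3·5 − 2·4 − 7 = 0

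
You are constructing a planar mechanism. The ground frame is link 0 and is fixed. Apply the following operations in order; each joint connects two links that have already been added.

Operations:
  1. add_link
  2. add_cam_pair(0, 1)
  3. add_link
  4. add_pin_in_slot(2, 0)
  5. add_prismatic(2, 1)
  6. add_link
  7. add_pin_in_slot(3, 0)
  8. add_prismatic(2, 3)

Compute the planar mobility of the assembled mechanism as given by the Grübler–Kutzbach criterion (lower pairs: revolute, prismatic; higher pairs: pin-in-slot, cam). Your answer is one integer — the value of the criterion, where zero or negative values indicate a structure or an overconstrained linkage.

M = 2

link 0 = ground. State L|J1|J2 = 1|0|0
+link1  2|0|0
C(0,1) f=2→J2  2|0|1
+link2  3|0|1
PS(2,0) f=2→J2  3|0|2
P(2,1) f=1→J1  3|1|2
+link3  4|1|2
PS(3,0) f=2→J2  4|1|3
P(2,3) f=1→J1  4|2|3
M = 3(4−1)−2·2−3 = 9−4−3 = 2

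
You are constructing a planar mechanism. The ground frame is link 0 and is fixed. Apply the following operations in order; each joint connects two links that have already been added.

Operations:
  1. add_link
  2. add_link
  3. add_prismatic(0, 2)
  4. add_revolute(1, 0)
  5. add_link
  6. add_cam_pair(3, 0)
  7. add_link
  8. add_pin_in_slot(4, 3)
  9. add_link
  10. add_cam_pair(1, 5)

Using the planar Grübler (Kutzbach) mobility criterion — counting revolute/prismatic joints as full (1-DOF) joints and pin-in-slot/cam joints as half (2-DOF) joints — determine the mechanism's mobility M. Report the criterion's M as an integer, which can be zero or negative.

M = 8

(L,J1,J2)=(1,0,0); link0 fixed
link1: (2,0,0)
link2: (3,0,0)
P 0-2 [J1]: (3,1,0)
R 1-0 [J1]: (3,2,0)
link3: (4,2,0)
C 3-0 [J2]: (4,2,1)
link4: (5,2,1)
PS 4-3 [J2]: (5,2,2)
link5: (6,2,2)
C 1-5 [J2]: (6,2,3)
Grübler: 3·5 − 2·2 − 3 = 8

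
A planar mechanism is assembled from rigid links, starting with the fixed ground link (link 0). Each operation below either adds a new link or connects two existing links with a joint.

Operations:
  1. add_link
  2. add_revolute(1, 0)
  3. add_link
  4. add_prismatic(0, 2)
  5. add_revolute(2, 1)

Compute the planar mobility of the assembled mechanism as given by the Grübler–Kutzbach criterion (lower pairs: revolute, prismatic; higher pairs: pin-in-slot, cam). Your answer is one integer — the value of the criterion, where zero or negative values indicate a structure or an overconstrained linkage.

[1;0;0] (link 0 is ground)
L+ [2;0;0]
R(1,0)∈J1 [2;1;0]
L+ [3;1;0]
P(0,2)∈J1 [3;2;0]
R(2,1)∈J1 [3;3;0]
mobility = 6 − 6 − 0 = 0

M = 0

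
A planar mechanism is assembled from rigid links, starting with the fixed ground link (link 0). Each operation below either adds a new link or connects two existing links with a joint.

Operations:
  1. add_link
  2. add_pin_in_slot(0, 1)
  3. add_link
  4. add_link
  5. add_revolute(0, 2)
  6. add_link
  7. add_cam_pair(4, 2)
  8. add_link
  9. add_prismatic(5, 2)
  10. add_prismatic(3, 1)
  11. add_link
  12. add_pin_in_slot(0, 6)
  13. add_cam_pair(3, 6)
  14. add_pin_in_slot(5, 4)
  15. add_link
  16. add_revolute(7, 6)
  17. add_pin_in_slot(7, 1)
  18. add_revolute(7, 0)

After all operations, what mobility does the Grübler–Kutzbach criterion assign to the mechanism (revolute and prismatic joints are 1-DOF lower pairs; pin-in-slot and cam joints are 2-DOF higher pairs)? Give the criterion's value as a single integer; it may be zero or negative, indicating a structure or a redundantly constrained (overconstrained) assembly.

(L,J1,J2)=(1,0,0); link0 fixed
link1: (2,0,0)
PS 0-1 [J2]: (2,0,1)
link2: (3,0,1)
link3: (4,0,1)
R 0-2 [J1]: (4,1,1)
link4: (5,1,1)
C 4-2 [J2]: (5,1,2)
link5: (6,1,2)
P 5-2 [J1]: (6,2,2)
P 3-1 [J1]: (6,3,2)
link6: (7,3,2)
PS 0-6 [J2]: (7,3,3)
C 3-6 [J2]: (7,3,4)
PS 5-4 [J2]: (7,3,5)
link7: (8,3,5)
R 7-6 [J1]: (8,4,5)
PS 7-1 [J2]: (8,4,6)
R 7-0 [J1]: (8,5,6)
Grübler: 3·7 − 2·5 − 6 = 5

M = 5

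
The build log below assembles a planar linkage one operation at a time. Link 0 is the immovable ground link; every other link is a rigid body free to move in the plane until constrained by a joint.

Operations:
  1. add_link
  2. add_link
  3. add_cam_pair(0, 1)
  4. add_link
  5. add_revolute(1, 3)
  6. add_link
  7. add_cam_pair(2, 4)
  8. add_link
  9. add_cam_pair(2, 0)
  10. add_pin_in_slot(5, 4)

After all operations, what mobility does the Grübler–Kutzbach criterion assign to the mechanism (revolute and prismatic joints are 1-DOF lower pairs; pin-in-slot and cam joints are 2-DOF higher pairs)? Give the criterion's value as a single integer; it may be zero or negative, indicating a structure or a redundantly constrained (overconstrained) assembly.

[1;0;0] (link 0 is ground)
L+ [2;0;0]
L+ [3;0;0]
C(0,1)∈J2 [3;0;1]
L+ [4;0;1]
R(1,3)∈J1 [4;1;1]
L+ [5;1;1]
C(2,4)∈J2 [5;1;2]
L+ [6;1;2]
C(2,0)∈J2 [6;1;3]
PS(5,4)∈J2 [6;1;4]
mobility = 15 − 2 − 4 = 9

M = 9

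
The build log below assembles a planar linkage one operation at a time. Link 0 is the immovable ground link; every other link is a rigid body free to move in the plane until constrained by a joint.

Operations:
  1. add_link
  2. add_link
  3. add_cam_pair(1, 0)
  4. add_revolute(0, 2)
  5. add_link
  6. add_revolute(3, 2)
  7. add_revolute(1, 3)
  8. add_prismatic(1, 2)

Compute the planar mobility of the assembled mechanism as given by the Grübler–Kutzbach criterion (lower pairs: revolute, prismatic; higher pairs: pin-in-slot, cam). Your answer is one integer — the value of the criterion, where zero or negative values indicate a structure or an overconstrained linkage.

link 0 = ground. State L|J1|J2 = 1|0|0
+link1  2|0|0
+link2  3|0|0
C(1,0) f=2→J2  3|0|1
R(0,2) f=1→J1  3|1|1
+link3  4|1|1
R(3,2) f=1→J1  4|2|1
R(1,3) f=1→J1  4|3|1
P(1,2) f=1→J1  4|4|1
M = 3(4−1)−2·4−1 = 9−8−1 = 0

M = 0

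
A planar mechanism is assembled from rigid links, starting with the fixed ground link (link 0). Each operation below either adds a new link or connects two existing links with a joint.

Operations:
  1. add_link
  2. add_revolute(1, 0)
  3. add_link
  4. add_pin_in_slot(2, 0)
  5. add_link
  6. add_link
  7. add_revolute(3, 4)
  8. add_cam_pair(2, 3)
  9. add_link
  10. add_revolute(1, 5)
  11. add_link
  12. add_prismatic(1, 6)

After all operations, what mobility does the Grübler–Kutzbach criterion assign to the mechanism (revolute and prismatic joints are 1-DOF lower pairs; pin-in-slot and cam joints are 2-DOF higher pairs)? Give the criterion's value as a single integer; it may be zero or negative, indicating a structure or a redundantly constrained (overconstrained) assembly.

M = 8

ground; <1,0,0>
#1 <2,0,0>
R:1↔0 J1 <2,1,0>
#2 <3,1,0>
PS:2↔0 J2 <3,1,1>
#3 <4,1,1>
#4 <5,1,1>
R:3↔4 J1 <5,2,1>
C:2↔3 J2 <5,2,2>
#5 <6,2,2>
R:1↔5 J1 <6,3,2>
#6 <7,3,2>
P:1↔6 J1 <7,4,2>
3×6 − 2×4 − 1×2 = 8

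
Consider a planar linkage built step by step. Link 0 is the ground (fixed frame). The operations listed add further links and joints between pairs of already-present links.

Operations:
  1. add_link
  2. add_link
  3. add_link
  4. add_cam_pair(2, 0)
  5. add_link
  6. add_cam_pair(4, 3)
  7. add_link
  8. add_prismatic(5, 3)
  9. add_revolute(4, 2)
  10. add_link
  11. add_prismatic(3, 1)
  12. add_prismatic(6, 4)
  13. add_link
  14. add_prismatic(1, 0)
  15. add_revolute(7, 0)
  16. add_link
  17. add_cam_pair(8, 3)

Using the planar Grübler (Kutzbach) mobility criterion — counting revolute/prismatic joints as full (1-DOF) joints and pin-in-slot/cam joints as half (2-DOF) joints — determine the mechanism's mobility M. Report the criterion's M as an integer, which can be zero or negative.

(L,J1,J2)=(1,0,0); link0 fixed
link1: (2,0,0)
link2: (3,0,0)
link3: (4,0,0)
C 2-0 [J2]: (4,0,1)
link4: (5,0,1)
C 4-3 [J2]: (5,0,2)
link5: (6,0,2)
P 5-3 [J1]: (6,1,2)
R 4-2 [J1]: (6,2,2)
link6: (7,2,2)
P 3-1 [J1]: (7,3,2)
P 6-4 [J1]: (7,4,2)
link7: (8,4,2)
P 1-0 [J1]: (8,5,2)
R 7-0 [J1]: (8,6,2)
link8: (9,6,2)
C 8-3 [J2]: (9,6,3)
Grübler: 3·8 − 2·6 − 3 = 9

M = 9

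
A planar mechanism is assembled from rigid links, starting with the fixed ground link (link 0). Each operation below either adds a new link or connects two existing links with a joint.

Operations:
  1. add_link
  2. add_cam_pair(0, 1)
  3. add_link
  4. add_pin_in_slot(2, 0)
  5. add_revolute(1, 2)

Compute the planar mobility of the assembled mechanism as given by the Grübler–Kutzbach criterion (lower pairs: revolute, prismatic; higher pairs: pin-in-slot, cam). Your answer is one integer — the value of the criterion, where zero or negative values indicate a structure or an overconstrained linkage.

(L,J1,J2)=(1,0,0); link0 fixed
link1: (2,0,0)
C 0-1 [J2]: (2,0,1)
link2: (3,0,1)
PS 2-0 [J2]: (3,0,2)
R 1-2 [J1]: (3,1,2)
Grübler: 3·2 − 2·1 − 2 = 2

M = 2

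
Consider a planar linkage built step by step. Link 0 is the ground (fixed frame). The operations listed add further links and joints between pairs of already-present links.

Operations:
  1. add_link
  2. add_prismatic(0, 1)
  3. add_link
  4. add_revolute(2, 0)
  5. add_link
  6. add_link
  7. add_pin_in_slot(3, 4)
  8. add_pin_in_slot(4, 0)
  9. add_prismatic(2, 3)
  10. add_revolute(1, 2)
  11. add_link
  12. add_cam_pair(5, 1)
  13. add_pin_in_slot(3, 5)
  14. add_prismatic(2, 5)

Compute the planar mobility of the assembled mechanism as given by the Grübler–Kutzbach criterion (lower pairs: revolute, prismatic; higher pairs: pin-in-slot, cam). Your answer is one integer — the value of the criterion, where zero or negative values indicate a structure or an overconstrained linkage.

M = 1

L=1 J1=0 J2=0
add link → L=2 J1=0 J2=0
P@0,1 dof=1 J1 → L=2 J1=1 J2=0
add link → L=3 J1=1 J2=0
R@2,0 dof=1 J1 → L=3 J1=2 J2=0
add link → L=4 J1=2 J2=0
add link → L=5 J1=2 J2=0
PS@3,4 dof=2 J2 → L=5 J1=2 J2=1
PS@4,0 dof=2 J2 → L=5 J1=2 J2=2
P@2,3 dof=1 J1 → L=5 J1=3 J2=2
R@1,2 dof=1 J1 → L=5 J1=4 J2=2
add link → L=6 J1=4 J2=2
C@5,1 dof=2 J2 → L=6 J1=4 J2=3
PS@3,5 dof=2 J2 → L=6 J1=4 J2=4
P@2,5 dof=1 J1 → L=6 J1=5 J2=4
M=3(L−1)−2J1−J2=3·5−2·5−4=1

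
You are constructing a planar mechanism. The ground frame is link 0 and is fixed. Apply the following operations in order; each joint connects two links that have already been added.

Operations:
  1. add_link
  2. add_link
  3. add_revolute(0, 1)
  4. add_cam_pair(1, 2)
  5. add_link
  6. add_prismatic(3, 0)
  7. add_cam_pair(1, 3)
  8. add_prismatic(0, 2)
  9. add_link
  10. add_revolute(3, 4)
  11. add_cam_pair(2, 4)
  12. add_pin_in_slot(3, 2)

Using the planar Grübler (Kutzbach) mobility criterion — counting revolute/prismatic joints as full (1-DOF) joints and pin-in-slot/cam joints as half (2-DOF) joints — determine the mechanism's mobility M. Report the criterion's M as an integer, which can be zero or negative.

M = 0

ground; <1,0,0>
#1 <2,0,0>
#2 <3,0,0>
R:0↔1 J1 <3,1,0>
C:1↔2 J2 <3,1,1>
#3 <4,1,1>
P:3↔0 J1 <4,2,1>
C:1↔3 J2 <4,2,2>
P:0↔2 J1 <4,3,2>
#4 <5,3,2>
R:3↔4 J1 <5,4,2>
C:2↔4 J2 <5,4,3>
PS:3↔2 J2 <5,4,4>
3×4 − 2×4 − 1×4 = 0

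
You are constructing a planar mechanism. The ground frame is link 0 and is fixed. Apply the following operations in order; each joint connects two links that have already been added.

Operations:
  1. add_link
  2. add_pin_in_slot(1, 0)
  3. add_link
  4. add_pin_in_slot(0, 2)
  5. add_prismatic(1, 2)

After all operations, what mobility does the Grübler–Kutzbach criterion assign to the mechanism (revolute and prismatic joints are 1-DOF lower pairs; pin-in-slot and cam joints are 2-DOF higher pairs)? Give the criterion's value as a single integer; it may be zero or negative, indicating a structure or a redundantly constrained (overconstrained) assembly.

M = 2

[1;0;0] (link 0 is ground)
L+ [2;0;0]
PS(1,0)∈J2 [2;0;1]
L+ [3;0;1]
PS(0,2)∈J2 [3;0;2]
P(1,2)∈J1 [3;1;2]
mobility = 6 − 2 − 2 = 2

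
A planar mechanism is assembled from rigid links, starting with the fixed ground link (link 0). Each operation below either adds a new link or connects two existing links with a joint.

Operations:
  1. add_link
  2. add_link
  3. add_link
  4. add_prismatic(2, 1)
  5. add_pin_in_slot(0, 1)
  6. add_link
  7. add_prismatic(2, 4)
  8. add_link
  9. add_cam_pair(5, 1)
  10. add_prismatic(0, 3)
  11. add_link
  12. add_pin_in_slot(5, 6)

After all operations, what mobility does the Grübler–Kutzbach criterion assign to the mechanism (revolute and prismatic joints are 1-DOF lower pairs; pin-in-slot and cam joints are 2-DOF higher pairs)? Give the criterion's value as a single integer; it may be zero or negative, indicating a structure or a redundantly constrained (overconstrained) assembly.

M = 9

[1;0;0] (link 0 is ground)
L+ [2;0;0]
L+ [3;0;0]
L+ [4;0;0]
P(2,1)∈J1 [4;1;0]
PS(0,1)∈J2 [4;1;1]
L+ [5;1;1]
P(2,4)∈J1 [5;2;1]
L+ [6;2;1]
C(5,1)∈J2 [6;2;2]
P(0,3)∈J1 [6;3;2]
L+ [7;3;2]
PS(5,6)∈J2 [7;3;3]
mobility = 18 − 6 − 3 = 9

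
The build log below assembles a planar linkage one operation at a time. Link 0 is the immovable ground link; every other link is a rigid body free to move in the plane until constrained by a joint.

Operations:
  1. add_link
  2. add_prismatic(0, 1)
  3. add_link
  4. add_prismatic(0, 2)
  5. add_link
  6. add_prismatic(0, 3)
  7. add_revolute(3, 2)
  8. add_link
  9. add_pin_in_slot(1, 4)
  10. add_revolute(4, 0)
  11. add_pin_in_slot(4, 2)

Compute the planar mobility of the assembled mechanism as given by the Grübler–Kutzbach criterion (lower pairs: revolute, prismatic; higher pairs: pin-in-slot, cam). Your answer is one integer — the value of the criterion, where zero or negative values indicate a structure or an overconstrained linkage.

L=1 J1=0 J2=0
add link → L=2 J1=0 J2=0
P@0,1 dof=1 J1 → L=2 J1=1 J2=0
add link → L=3 J1=1 J2=0
P@0,2 dof=1 J1 → L=3 J1=2 J2=0
add link → L=4 J1=2 J2=0
P@0,3 dof=1 J1 → L=4 J1=3 J2=0
R@3,2 dof=1 J1 → L=4 J1=4 J2=0
add link → L=5 J1=4 J2=0
PS@1,4 dof=2 J2 → L=5 J1=4 J2=1
R@4,0 dof=1 J1 → L=5 J1=5 J2=1
PS@4,2 dof=2 J2 → L=5 J1=5 J2=2
M=3(L−1)−2J1−J2=3·4−2·5−2=0

M = 0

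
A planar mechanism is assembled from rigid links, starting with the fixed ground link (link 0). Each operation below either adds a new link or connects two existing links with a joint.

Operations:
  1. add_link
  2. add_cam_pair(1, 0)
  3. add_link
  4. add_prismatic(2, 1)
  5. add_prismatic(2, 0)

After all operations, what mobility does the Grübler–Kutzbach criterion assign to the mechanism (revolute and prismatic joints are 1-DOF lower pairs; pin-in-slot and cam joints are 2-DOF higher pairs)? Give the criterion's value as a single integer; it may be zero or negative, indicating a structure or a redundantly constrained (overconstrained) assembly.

M = 1

ground; <1,0,0>
#1 <2,0,0>
C:1↔0 J2 <2,0,1>
#2 <3,0,1>
P:2↔1 J1 <3,1,1>
P:2↔0 J1 <3,2,1>
3×2 − 2×2 − 1×1 = 1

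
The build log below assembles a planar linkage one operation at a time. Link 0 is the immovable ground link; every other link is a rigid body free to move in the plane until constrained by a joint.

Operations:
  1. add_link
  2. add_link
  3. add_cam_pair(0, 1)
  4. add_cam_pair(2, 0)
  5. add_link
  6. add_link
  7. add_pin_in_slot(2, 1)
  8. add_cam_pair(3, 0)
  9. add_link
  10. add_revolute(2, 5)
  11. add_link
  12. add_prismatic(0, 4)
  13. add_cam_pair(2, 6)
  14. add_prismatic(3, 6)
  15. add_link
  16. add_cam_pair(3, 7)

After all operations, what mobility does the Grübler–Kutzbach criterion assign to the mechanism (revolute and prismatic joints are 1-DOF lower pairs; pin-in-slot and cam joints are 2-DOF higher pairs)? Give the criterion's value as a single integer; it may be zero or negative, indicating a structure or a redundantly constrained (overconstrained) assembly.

link 0 = ground. State L|J1|J2 = 1|0|0
+link1  2|0|0
+link2  3|0|0
C(0,1) f=2→J2  3|0|1
C(2,0) f=2→J2  3|0|2
+link3  4|0|2
+link4  5|0|2
PS(2,1) f=2→J2  5|0|3
C(3,0) f=2→J2  5|0|4
+link5  6|0|4
R(2,5) f=1→J1  6|1|4
+link6  7|1|4
P(0,4) f=1→J1  7|2|4
C(2,6) f=2→J2  7|2|5
P(3,6) f=1→J1  7|3|5
+link7  8|3|5
C(3,7) f=2→J2  8|3|6
M = 3(8−1)−2·3−6 = 21−6−6 = 9

M = 9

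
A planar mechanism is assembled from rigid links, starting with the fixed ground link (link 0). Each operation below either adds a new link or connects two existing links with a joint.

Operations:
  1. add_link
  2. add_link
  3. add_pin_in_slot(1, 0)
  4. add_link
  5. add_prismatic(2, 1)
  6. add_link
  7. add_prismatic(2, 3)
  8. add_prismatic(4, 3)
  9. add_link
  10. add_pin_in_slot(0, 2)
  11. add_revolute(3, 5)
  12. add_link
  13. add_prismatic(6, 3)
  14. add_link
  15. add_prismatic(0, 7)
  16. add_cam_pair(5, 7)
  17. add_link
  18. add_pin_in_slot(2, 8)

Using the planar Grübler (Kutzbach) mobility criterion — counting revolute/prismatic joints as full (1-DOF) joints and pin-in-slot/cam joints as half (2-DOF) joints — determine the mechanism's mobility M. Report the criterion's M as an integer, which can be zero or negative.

(L,J1,J2)=(1,0,0); link0 fixed
link1: (2,0,0)
link2: (3,0,0)
PS 1-0 [J2]: (3,0,1)
link3: (4,0,1)
P 2-1 [J1]: (4,1,1)
link4: (5,1,1)
P 2-3 [J1]: (5,2,1)
P 4-3 [J1]: (5,3,1)
link5: (6,3,1)
PS 0-2 [J2]: (6,3,2)
R 3-5 [J1]: (6,4,2)
link6: (7,4,2)
P 6-3 [J1]: (7,5,2)
link7: (8,5,2)
P 0-7 [J1]: (8,6,2)
C 5-7 [J2]: (8,6,3)
link8: (9,6,3)
PS 2-8 [J2]: (9,6,4)
Grübler: 3·8 − 2·6 − 4 = 8

M = 8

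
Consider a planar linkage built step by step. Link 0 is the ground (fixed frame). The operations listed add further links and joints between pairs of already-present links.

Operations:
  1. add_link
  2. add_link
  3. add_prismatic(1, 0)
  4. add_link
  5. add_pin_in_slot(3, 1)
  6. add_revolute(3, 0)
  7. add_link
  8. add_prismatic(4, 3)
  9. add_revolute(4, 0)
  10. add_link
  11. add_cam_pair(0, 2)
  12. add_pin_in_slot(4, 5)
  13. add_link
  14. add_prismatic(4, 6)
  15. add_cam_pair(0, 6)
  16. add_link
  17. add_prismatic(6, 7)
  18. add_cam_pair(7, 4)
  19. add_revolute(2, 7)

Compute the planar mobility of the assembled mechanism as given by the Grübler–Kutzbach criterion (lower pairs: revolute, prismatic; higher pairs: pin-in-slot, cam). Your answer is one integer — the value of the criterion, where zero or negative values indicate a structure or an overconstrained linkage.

(L,J1,J2)=(1,0,0); link0 fixed
link1: (2,0,0)
link2: (3,0,0)
P 1-0 [J1]: (3,1,0)
link3: (4,1,0)
PS 3-1 [J2]: (4,1,1)
R 3-0 [J1]: (4,2,1)
link4: (5,2,1)
P 4-3 [J1]: (5,3,1)
R 4-0 [J1]: (5,4,1)
link5: (6,4,1)
C 0-2 [J2]: (6,4,2)
PS 4-5 [J2]: (6,4,3)
link6: (7,4,3)
P 4-6 [J1]: (7,5,3)
C 0-6 [J2]: (7,5,4)
link7: (8,5,4)
P 6-7 [J1]: (8,6,4)
C 7-4 [J2]: (8,6,5)
R 2-7 [J1]: (8,7,5)
Grübler: 3·7 − 2·7 − 5 = 2

M = 2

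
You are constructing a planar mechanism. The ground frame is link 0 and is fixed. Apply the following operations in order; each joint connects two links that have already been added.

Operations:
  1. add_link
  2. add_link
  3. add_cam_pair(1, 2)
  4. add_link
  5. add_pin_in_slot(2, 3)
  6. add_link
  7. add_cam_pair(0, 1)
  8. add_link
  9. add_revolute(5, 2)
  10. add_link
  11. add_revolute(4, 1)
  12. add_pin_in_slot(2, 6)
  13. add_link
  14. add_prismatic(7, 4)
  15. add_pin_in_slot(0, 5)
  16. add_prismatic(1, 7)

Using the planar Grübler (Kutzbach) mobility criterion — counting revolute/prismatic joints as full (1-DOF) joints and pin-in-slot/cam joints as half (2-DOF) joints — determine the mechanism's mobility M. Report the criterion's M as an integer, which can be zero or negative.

(L,J1,J2)=(1,0,0); link0 fixed
link1: (2,0,0)
link2: (3,0,0)
C 1-2 [J2]: (3,0,1)
link3: (4,0,1)
PS 2-3 [J2]: (4,0,2)
link4: (5,0,2)
C 0-1 [J2]: (5,0,3)
link5: (6,0,3)
R 5-2 [J1]: (6,1,3)
link6: (7,1,3)
R 4-1 [J1]: (7,2,3)
PS 2-6 [J2]: (7,2,4)
link7: (8,2,4)
P 7-4 [J1]: (8,3,4)
PS 0-5 [J2]: (8,3,5)
P 1-7 [J1]: (8,4,5)
Grübler: 3·7 − 2·4 − 5 = 8

M = 8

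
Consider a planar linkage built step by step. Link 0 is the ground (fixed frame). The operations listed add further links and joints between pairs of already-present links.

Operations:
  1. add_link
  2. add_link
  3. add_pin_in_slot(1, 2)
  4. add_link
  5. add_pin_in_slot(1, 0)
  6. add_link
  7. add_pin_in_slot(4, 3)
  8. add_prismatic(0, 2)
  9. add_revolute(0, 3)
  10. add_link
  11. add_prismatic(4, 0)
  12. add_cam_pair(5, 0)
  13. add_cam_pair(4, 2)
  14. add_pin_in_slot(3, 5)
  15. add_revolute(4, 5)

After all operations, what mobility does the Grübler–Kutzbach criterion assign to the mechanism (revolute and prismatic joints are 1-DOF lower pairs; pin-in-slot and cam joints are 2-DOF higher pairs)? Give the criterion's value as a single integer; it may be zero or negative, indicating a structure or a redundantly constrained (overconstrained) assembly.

M = 1

link 0 = ground. State L|J1|J2 = 1|0|0
+link1  2|0|0
+link2  3|0|0
PS(1,2) f=2→J2  3|0|1
+link3  4|0|1
PS(1,0) f=2→J2  4|0|2
+link4  5|0|2
PS(4,3) f=2→J2  5|0|3
P(0,2) f=1→J1  5|1|3
R(0,3) f=1→J1  5|2|3
+link5  6|2|3
P(4,0) f=1→J1  6|3|3
C(5,0) f=2→J2  6|3|4
C(4,2) f=2→J2  6|3|5
PS(3,5) f=2→J2  6|3|6
R(4,5) f=1→J1  6|4|6
M = 3(6−1)−2·4−6 = 15−8−6 = 1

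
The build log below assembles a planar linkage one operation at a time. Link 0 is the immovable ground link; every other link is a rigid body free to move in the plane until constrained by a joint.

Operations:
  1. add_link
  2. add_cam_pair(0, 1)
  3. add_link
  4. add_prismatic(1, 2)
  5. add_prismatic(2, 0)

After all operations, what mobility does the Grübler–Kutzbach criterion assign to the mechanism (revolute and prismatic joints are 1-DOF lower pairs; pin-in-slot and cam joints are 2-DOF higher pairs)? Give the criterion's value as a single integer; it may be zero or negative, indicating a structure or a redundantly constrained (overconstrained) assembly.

M = 1

(L,J1,J2)=(1,0,0); link0 fixed
link1: (2,0,0)
C 0-1 [J2]: (2,0,1)
link2: (3,0,1)
P 1-2 [J1]: (3,1,1)
P 2-0 [J1]: (3,2,1)
Grübler: 3·2 − 2·2 − 1 = 1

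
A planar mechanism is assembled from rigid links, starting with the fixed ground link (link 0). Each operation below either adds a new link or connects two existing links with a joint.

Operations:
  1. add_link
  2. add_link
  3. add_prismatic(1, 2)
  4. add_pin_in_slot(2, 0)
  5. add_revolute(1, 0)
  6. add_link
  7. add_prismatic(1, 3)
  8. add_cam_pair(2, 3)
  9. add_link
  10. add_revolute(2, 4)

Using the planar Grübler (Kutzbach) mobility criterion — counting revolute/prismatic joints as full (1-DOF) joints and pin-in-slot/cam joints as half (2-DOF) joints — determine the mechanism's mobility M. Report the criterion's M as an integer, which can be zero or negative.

(L,J1,J2)=(1,0,0); link0 fixed
link1: (2,0,0)
link2: (3,0,0)
P 1-2 [J1]: (3,1,0)
PS 2-0 [J2]: (3,1,1)
R 1-0 [J1]: (3,2,1)
link3: (4,2,1)
P 1-3 [J1]: (4,3,1)
C 2-3 [J2]: (4,3,2)
link4: (5,3,2)
R 2-4 [J1]: (5,4,2)
Grübler: 3·4 − 2·4 − 2 = 2

M = 2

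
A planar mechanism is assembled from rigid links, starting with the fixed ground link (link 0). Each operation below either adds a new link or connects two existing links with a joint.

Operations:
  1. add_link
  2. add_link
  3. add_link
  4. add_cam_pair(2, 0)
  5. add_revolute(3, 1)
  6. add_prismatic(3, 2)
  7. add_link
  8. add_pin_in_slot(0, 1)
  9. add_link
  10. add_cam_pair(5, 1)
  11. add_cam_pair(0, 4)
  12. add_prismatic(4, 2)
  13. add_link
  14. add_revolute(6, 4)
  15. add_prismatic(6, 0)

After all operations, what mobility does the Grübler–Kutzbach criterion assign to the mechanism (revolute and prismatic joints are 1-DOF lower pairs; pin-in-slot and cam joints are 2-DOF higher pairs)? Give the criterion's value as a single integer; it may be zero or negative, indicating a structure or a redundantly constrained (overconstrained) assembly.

M = 4

[1;0;0] (link 0 is ground)
L+ [2;0;0]
L+ [3;0;0]
L+ [4;0;0]
C(2,0)∈J2 [4;0;1]
R(3,1)∈J1 [4;1;1]
P(3,2)∈J1 [4;2;1]
L+ [5;2;1]
PS(0,1)∈J2 [5;2;2]
L+ [6;2;2]
C(5,1)∈J2 [6;2;3]
C(0,4)∈J2 [6;2;4]
P(4,2)∈J1 [6;3;4]
L+ [7;3;4]
R(6,4)∈J1 [7;4;4]
P(6,0)∈J1 [7;5;4]
mobility = 18 − 10 − 4 = 4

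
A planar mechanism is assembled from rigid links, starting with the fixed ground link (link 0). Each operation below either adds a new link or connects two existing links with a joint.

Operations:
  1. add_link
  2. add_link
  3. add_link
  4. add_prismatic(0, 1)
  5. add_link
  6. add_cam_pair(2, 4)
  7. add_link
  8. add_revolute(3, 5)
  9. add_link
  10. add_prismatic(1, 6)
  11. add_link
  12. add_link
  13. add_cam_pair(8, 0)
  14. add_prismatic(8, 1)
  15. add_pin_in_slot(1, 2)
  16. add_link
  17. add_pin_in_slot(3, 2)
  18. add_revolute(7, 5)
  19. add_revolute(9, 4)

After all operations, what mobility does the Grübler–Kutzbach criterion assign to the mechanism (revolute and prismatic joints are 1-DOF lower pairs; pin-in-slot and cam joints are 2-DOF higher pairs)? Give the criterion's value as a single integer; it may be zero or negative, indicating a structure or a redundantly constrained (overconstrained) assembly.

[1;0;0] (link 0 is ground)
L+ [2;0;0]
L+ [3;0;0]
L+ [4;0;0]
P(0,1)∈J1 [4;1;0]
L+ [5;1;0]
C(2,4)∈J2 [5;1;1]
L+ [6;1;1]
R(3,5)∈J1 [6;2;1]
L+ [7;2;1]
P(1,6)∈J1 [7;3;1]
L+ [8;3;1]
L+ [9;3;1]
C(8,0)∈J2 [9;3;2]
P(8,1)∈J1 [9;4;2]
PS(1,2)∈J2 [9;4;3]
L+ [10;4;3]
PS(3,2)∈J2 [10;4;4]
R(7,5)∈J1 [10;5;4]
R(9,4)∈J1 [10;6;4]
mobility = 27 − 12 − 4 = 11

M = 11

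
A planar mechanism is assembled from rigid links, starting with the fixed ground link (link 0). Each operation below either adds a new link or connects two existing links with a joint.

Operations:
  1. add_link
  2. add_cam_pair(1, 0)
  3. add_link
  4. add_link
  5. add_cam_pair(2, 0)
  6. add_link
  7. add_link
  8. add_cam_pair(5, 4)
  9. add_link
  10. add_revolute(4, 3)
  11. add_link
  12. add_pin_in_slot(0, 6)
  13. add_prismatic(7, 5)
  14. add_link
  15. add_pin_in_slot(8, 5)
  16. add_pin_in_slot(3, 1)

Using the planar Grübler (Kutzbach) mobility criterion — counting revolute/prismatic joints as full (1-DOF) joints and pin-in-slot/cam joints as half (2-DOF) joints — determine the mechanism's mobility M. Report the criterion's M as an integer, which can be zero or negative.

M = 14

[1;0;0] (link 0 is ground)
L+ [2;0;0]
C(1,0)∈J2 [2;0;1]
L+ [3;0;1]
L+ [4;0;1]
C(2,0)∈J2 [4;0;2]
L+ [5;0;2]
L+ [6;0;2]
C(5,4)∈J2 [6;0;3]
L+ [7;0;3]
R(4,3)∈J1 [7;1;3]
L+ [8;1;3]
PS(0,6)∈J2 [8;1;4]
P(7,5)∈J1 [8;2;4]
L+ [9;2;4]
PS(8,5)∈J2 [9;2;5]
PS(3,1)∈J2 [9;2;6]
mobility = 24 − 4 − 6 = 14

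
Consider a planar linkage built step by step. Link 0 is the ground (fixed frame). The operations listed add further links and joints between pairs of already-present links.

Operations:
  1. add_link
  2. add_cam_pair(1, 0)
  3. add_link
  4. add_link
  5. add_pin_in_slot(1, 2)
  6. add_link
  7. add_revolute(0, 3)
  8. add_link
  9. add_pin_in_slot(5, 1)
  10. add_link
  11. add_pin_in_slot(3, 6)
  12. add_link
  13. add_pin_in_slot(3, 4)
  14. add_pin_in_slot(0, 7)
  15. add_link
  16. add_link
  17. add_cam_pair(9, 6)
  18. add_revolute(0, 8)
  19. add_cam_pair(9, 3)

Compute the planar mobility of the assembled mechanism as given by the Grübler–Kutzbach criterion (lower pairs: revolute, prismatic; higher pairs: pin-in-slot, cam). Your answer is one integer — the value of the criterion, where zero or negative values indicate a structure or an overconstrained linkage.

L=1 J1=0 J2=0
add link → L=2 J1=0 J2=0
C@1,0 dof=2 J2 → L=2 J1=0 J2=1
add link → L=3 J1=0 J2=1
add link → L=4 J1=0 J2=1
PS@1,2 dof=2 J2 → L=4 J1=0 J2=2
add link → L=5 J1=0 J2=2
R@0,3 dof=1 J1 → L=5 J1=1 J2=2
add link → L=6 J1=1 J2=2
PS@5,1 dof=2 J2 → L=6 J1=1 J2=3
add link → L=7 J1=1 J2=3
PS@3,6 dof=2 J2 → L=7 J1=1 J2=4
add link → L=8 J1=1 J2=4
PS@3,4 dof=2 J2 → L=8 J1=1 J2=5
PS@0,7 dof=2 J2 → L=8 J1=1 J2=6
add link → L=9 J1=1 J2=6
add link → L=10 J1=1 J2=6
C@9,6 dof=2 J2 → L=10 J1=1 J2=7
R@0,8 dof=1 J1 → L=10 J1=2 J2=7
C@9,3 dof=2 J2 → L=10 J1=2 J2=8
M=3(L−1)−2J1−J2=3·9−2·2−8=15

M = 15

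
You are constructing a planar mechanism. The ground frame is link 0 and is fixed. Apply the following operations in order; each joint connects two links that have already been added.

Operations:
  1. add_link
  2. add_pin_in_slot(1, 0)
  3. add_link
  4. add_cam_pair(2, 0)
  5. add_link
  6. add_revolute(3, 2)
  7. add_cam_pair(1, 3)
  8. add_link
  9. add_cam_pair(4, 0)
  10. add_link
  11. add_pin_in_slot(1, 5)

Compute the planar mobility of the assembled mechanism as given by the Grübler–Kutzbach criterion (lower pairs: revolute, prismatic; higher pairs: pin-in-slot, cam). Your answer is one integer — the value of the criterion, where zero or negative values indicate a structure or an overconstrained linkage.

M = 8

ground; <1,0,0>
#1 <2,0,0>
PS:1↔0 J2 <2,0,1>
#2 <3,0,1>
C:2↔0 J2 <3,0,2>
#3 <4,0,2>
R:3↔2 J1 <4,1,2>
C:1↔3 J2 <4,1,3>
#4 <5,1,3>
C:4↔0 J2 <5,1,4>
#5 <6,1,4>
PS:1↔5 J2 <6,1,5>
3×5 − 2×1 − 1×5 = 8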